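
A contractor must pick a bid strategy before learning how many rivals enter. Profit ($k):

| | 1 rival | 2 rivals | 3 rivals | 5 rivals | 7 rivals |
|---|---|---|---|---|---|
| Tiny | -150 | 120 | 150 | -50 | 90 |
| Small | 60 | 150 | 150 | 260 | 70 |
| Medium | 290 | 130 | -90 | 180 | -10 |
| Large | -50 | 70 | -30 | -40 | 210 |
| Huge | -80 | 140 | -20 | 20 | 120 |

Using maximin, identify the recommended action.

Row minima: Tiny=-150, Small=60, Medium=-90, Large=-50, Huge=-80
Best worst-case = 60 → Small.

Small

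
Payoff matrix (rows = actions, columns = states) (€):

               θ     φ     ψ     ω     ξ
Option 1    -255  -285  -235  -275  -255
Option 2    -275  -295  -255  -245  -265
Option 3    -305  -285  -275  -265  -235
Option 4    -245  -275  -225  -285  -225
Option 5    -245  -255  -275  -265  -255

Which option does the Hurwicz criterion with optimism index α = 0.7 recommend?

Option 1: 0.7·(-235) + 0.3·(-285) = -250
Option 2: 0.7·(-245) + 0.3·(-295) = -260
Option 3: 0.7·(-235) + 0.3·(-305) = -256
Option 4: 0.7·(-225) + 0.3·(-285) = -243
Option 5: 0.7·(-245) + 0.3·(-275) = -254
Highest Hurwicz score = -243 → Option 4.

Option 4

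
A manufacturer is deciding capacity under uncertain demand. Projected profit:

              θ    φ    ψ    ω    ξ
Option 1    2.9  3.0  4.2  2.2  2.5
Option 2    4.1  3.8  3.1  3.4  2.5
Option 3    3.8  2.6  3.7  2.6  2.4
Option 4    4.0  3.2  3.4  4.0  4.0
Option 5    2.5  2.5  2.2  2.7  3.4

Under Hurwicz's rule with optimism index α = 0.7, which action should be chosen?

Option 4

Option 1: 0.7·4.2 + 0.3·2.2 = 3.6
Option 2: 0.7·4.1 + 0.3·2.5 = 3.62
Option 3: 0.7·3.8 + 0.3·2.4 = 3.38
Option 4: 0.7·4.0 + 0.3·3.2 = 3.76
Option 5: 0.7·3.4 + 0.3·2.2 = 3.04
Highest Hurwicz score = 3.76 → Option 4.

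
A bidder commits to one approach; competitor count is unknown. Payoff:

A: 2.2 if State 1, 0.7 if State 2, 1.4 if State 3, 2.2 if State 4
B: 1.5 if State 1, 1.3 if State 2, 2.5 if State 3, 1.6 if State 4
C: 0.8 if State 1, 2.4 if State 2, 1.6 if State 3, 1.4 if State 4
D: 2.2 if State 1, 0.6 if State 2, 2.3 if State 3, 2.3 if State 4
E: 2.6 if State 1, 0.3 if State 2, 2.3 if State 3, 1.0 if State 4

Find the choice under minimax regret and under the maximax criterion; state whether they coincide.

minimax regret → B; maximax → E (disagree)

Column bests: State 1=2.6, State 2=2.4, State 3=2.5, State 4=2.3.
A regrets: 0.4, 1.7, 1.1, 0.1 → max 1.7
B regrets: 1.1, 1.1, 0.0, 0.7 → max 1.1
C regrets: 1.8, 0.0, 0.9, 0.9 → max 1.8
D regrets: 0.4, 1.8, 0.2, 0.0 → max 1.8
E regrets: 0.0, 2.1, 0.2, 1.3 → max 2.1
Smallest max regret = 1.1 → B.
Row maxima: A=2.2, B=2.5, C=2.4, D=2.3, E=2.6
Best best-case = 2.6 → E.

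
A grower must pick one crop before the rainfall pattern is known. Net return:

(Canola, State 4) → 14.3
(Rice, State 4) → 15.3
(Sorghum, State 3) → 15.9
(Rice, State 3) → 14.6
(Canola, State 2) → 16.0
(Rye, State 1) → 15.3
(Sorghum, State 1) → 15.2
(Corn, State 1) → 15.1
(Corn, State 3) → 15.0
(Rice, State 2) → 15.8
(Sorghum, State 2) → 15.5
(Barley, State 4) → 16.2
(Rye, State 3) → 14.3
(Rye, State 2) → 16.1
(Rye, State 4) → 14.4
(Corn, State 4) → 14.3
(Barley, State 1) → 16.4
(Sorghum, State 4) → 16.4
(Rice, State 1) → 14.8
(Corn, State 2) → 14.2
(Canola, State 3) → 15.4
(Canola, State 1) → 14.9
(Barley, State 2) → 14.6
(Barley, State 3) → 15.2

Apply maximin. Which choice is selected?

Row minima: Sorghum=15.2, Rice=14.6, Rye=14.3, Barley=14.6, Canola=14.3, Corn=14.2
Best worst-case = 15.2 → Sorghum.

Sorghum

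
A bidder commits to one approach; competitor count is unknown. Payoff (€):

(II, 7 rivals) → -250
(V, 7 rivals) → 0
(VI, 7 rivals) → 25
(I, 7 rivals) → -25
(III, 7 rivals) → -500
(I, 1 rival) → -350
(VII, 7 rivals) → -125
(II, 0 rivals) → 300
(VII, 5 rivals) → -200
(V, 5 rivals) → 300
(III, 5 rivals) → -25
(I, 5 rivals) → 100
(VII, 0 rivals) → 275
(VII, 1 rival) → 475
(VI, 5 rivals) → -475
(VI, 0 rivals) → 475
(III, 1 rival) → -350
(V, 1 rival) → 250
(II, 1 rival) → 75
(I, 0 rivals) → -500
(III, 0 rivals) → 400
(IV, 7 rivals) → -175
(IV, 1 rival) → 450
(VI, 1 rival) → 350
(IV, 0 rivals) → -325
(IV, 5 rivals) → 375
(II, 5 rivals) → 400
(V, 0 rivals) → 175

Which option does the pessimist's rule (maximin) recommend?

Row minima: I=-500, II=-250, III=-500, IV=-325, V=0, VI=-475, VII=-200
Best worst-case = 0 → V.

V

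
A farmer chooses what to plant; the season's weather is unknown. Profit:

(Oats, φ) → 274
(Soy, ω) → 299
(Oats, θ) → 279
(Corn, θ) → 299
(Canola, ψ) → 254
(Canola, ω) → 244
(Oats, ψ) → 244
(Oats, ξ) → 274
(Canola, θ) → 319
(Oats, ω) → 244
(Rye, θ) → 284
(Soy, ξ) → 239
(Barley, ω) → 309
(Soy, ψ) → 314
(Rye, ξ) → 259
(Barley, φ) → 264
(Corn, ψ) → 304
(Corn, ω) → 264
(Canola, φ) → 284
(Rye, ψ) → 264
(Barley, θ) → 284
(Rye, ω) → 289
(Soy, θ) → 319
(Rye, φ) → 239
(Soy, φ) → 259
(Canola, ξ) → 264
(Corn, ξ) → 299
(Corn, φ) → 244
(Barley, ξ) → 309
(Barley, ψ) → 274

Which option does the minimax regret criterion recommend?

Barley

Column bests: θ=319, φ=284, ψ=314, ω=309, ξ=309.
Oats regrets: 40, 10, 70, 65, 35 → max 70
Canola regrets: 0, 0, 60, 65, 45 → max 65
Corn regrets: 20, 40, 10, 45, 10 → max 45
Barley regrets: 35, 20, 40, 0, 0 → max 40
Rye regrets: 35, 45, 50, 20, 50 → max 50
Soy regrets: 0, 25, 0, 10, 70 → max 70
Smallest max regret = 40 → Barley.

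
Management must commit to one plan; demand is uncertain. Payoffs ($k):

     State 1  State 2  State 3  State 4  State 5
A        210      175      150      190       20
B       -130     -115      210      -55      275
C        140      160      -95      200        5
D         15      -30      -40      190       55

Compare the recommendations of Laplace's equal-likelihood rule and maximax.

Row averages: A=149, B=37, C=82, D=38
Highest average = 149 → A.
Row maxima: A=210, B=275, C=200, D=190
Best best-case = 275 → B.

laplace → A; maximax → B (disagree)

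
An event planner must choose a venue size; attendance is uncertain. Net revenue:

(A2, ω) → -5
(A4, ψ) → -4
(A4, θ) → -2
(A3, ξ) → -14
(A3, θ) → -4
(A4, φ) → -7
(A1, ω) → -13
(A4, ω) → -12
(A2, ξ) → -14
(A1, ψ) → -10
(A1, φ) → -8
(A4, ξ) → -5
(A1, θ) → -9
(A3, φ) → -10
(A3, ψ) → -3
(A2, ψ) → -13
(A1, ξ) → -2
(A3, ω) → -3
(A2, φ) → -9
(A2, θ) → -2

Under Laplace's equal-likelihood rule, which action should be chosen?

Row averages: A1=-8.4, A2=-8.6, A3=-6.8, A4=-6
Highest average = -6 → A4.

A4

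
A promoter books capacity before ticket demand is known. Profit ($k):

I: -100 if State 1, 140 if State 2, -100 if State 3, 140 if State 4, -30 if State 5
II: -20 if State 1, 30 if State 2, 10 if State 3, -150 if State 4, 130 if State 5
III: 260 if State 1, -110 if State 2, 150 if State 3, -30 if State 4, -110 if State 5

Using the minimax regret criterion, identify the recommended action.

Column bests: State 1=260, State 2=140, State 3=150, State 4=140, State 5=130.
I regrets: 360, 0, 250, 0, 160 → max 360
II regrets: 280, 110, 140, 290, 0 → max 290
III regrets: 0, 250, 0, 170, 240 → max 250
Smallest max regret = 250 → III.

III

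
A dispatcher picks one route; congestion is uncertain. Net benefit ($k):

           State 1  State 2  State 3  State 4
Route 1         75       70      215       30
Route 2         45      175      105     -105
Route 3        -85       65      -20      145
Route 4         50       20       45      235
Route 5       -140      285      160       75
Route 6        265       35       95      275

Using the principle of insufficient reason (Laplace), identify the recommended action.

Row averages: Route 1=97.5, Route 2=55, Route 3=26.25, Route 4=87.5, Route 5=95, Route 6=167.5
Highest average = 167.5 → Route 6.

Route 6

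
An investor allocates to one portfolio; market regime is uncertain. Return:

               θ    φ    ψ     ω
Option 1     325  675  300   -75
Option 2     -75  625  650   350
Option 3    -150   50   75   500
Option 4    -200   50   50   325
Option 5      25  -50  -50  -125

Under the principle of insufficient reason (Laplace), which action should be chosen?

Row averages: Option 1=306.25, Option 2=387.5, Option 3=118.75, Option 4=56.25, Option 5=-50
Highest average = 387.5 → Option 2.

Option 2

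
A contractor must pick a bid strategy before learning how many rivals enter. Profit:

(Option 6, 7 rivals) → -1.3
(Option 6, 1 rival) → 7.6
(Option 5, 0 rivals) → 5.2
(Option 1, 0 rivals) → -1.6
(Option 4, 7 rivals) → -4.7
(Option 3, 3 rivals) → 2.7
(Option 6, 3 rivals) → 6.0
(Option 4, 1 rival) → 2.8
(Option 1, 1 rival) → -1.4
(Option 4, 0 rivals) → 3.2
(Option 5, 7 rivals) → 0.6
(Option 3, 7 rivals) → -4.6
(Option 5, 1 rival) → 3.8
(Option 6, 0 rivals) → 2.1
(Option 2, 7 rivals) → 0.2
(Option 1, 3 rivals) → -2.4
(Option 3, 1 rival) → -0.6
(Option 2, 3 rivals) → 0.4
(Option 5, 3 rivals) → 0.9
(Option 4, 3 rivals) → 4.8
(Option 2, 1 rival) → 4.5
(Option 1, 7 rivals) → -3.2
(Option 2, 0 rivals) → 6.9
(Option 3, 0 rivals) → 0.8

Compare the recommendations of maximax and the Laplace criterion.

Row maxima: Option 1=-1.4, Option 2=6.9, Option 3=2.7, Option 4=4.8, Option 5=5.2, Option 6=7.6
Best best-case = 7.6 → Option 6.
Row averages: Option 1=-2.15, Option 2=3, Option 3=-0.425, Option 4=1.525, Option 5=2.625, Option 6=3.6
Highest average = 3.6 → Option 6.

maximax → Option 6; laplace → Option 6 (agree)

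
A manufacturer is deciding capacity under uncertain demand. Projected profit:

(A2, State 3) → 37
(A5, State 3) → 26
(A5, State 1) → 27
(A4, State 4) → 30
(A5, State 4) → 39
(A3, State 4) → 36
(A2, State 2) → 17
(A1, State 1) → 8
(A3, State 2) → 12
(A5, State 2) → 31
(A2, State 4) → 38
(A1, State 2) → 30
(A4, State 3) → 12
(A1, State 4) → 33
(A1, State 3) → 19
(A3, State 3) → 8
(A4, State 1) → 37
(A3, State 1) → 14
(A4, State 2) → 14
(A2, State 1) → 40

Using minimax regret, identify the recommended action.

A5

Column bests: State 1=40, State 2=31, State 3=37, State 4=39.
A1 regrets: 32, 1, 18, 6 → max 32
A2 regrets: 0, 14, 0, 1 → max 14
A3 regrets: 26, 19, 29, 3 → max 29
A4 regrets: 3, 17, 25, 9 → max 25
A5 regrets: 13, 0, 11, 0 → max 13
Smallest max regret = 13 → A5.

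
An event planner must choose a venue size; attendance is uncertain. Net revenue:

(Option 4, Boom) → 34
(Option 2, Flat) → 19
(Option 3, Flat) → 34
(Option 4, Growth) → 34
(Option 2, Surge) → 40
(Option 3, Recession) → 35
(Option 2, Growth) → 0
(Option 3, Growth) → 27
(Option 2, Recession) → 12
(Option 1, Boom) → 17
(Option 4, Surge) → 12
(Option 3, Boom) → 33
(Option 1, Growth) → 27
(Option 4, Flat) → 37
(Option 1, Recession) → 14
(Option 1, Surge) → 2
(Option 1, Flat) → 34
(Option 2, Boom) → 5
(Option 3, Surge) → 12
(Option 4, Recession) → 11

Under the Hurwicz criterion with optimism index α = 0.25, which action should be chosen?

Option 3

Option 1: 0.25·34 + 0.75·2 = 10
Option 2: 0.25·40 + 0.75·0 = 10
Option 3: 0.25·35 + 0.75·12 = 17.75
Option 4: 0.25·37 + 0.75·11 = 17.5
Highest Hurwicz score = 17.75 → Option 3.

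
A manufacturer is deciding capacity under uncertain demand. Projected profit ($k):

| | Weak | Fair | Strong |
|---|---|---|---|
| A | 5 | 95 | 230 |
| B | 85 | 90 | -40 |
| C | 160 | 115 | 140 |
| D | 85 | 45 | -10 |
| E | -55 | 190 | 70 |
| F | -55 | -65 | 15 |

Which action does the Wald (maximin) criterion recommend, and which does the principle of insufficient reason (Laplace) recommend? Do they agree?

maximin → C; laplace → C (agree)

Row minima: A=5, B=-40, C=115, D=-10, E=-55, F=-65
Best worst-case = 115 → C.
Row averages: A=110, B=45, C=415/3, D=40, E=205/3, F=-35
Highest average = 415/3 → C.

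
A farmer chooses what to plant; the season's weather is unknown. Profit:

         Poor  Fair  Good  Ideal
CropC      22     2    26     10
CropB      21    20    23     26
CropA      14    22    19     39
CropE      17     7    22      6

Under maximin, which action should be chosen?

Row minima: CropC=2, CropB=20, CropA=14, CropE=6
Best worst-case = 20 → CropB.

CropB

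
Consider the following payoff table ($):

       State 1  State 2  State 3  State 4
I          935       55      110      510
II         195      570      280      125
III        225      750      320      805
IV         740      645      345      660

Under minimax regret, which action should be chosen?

Column bests: State 1=935, State 2=750, State 3=345, State 4=805.
I regrets: 0, 695, 235, 295 → max 695
II regrets: 740, 180, 65, 680 → max 740
III regrets: 710, 0, 25, 0 → max 710
IV regrets: 195, 105, 0, 145 → max 195
Smallest max regret = 195 → IV.

IV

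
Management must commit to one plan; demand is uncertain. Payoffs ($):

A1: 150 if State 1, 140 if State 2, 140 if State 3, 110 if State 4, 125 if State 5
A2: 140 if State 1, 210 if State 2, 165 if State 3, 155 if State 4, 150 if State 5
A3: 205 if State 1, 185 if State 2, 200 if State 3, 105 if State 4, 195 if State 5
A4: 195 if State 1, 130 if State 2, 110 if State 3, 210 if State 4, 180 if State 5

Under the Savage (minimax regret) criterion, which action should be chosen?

Column bests: State 1=205, State 2=210, State 3=200, State 4=210, State 5=195.
A1 regrets: 55, 70, 60, 100, 70 → max 100
A2 regrets: 65, 0, 35, 55, 45 → max 65
A3 regrets: 0, 25, 0, 105, 0 → max 105
A4 regrets: 10, 80, 90, 0, 15 → max 90
Smallest max regret = 65 → A2.

A2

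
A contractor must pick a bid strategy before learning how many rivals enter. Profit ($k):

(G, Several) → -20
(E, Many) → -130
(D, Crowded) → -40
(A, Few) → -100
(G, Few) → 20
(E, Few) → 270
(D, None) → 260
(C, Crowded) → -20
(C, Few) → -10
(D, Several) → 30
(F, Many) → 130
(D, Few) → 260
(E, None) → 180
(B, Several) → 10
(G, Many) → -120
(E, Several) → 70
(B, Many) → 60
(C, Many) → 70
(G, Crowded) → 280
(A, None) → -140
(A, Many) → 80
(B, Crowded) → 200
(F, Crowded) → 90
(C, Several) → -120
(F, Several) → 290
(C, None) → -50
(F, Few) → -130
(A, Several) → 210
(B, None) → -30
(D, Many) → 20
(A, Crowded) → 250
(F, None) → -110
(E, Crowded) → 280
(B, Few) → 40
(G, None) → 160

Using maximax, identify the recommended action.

Row maxima: A=250, B=200, C=70, D=260, E=280, F=290, G=280
Best best-case = 290 → F.

F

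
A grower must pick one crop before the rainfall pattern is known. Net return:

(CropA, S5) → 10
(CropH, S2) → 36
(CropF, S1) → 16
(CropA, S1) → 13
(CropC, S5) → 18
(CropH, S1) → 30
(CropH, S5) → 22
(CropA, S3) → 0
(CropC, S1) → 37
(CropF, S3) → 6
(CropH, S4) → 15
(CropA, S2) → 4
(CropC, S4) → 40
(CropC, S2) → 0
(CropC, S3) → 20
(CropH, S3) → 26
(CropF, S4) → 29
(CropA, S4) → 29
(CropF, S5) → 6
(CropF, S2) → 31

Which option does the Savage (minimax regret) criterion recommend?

CropF

Column bests: S1=37, S2=36, S3=26, S4=40, S5=22.
CropF regrets: 21, 5, 20, 11, 16 → max 21
CropH regrets: 7, 0, 0, 25, 0 → max 25
CropA regrets: 24, 32, 26, 11, 12 → max 32
CropC regrets: 0, 36, 6, 0, 4 → max 36
Smallest max regret = 21 → CropF.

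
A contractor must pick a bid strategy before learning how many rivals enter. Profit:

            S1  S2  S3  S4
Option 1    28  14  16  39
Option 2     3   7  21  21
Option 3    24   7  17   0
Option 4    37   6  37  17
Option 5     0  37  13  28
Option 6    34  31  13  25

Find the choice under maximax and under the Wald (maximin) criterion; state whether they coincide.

maximax → Option 1; maximin → Option 1 (agree)

Row maxima: Option 1=39, Option 2=21, Option 3=24, Option 4=37, Option 5=37, Option 6=34
Best best-case = 39 → Option 1.
Row minima: Option 1=14, Option 2=3, Option 3=0, Option 4=6, Option 5=0, Option 6=13
Best worst-case = 14 → Option 1.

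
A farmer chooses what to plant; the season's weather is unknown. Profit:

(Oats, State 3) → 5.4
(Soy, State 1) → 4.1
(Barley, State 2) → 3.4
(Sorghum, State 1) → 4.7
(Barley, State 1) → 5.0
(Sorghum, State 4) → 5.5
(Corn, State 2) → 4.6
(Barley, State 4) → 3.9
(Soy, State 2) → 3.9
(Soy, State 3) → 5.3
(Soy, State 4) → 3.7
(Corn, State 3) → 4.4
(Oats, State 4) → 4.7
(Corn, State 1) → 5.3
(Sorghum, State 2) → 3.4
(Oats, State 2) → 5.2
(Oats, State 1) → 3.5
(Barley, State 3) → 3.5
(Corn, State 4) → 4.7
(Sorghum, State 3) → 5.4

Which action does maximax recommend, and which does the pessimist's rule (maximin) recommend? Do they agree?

maximax → Sorghum; maximin → Corn (disagree)

Row maxima: Sorghum=5.5, Corn=5.3, Barley=5.0, Oats=5.4, Soy=5.3
Best best-case = 5.5 → Sorghum.
Row minima: Sorghum=3.4, Corn=4.4, Barley=3.4, Oats=3.5, Soy=3.7
Best worst-case = 4.4 → Corn.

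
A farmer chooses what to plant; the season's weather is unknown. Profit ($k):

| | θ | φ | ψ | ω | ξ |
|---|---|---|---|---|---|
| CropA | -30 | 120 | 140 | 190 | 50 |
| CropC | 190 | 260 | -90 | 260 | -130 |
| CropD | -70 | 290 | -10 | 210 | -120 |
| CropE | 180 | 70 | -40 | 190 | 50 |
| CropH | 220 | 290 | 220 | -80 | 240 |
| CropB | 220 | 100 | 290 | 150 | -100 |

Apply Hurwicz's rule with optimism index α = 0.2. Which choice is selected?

CropA

CropA: 0.2·190 + 0.8·(-30) = 14
CropC: 0.2·260 + 0.8·(-130) = -52
CropD: 0.2·290 + 0.8·(-120) = -38
CropE: 0.2·190 + 0.8·(-40) = 6
CropH: 0.2·290 + 0.8·(-80) = -6
CropB: 0.2·290 + 0.8·(-100) = -22
Highest Hurwicz score = 14 → CropA.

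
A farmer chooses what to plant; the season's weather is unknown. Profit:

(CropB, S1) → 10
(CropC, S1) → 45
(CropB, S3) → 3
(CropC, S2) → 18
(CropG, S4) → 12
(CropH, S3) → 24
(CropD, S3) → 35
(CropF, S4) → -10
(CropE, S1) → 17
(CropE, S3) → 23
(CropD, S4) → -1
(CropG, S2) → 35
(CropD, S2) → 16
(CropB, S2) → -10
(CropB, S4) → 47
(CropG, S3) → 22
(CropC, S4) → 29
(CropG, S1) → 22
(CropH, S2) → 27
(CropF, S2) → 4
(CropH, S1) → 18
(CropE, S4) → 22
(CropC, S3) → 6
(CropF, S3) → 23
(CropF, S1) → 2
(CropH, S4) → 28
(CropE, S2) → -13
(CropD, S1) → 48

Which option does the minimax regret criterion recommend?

Column bests: S1=48, S2=35, S3=35, S4=47.
CropC regrets: 3, 17, 29, 18 → max 29
CropB regrets: 38, 45, 32, 0 → max 45
CropH regrets: 30, 8, 11, 19 → max 30
CropG regrets: 26, 0, 13, 35 → max 35
CropD regrets: 0, 19, 0, 48 → max 48
CropE regrets: 31, 48, 12, 25 → max 48
CropF regrets: 46, 31, 12, 57 → max 57
Smallest max regret = 29 → CropC.

CropC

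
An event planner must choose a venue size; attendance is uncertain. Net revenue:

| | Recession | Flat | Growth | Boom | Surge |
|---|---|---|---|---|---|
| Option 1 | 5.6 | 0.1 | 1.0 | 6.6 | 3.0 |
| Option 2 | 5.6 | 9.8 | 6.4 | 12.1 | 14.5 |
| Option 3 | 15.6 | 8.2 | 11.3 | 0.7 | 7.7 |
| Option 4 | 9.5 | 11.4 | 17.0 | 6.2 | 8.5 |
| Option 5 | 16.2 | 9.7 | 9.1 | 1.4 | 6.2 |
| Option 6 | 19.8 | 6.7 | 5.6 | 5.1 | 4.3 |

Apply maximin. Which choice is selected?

Row minima: Option 1=0.1, Option 2=5.6, Option 3=0.7, Option 4=6.2, Option 5=1.4, Option 6=4.3
Best worst-case = 6.2 → Option 4.

Option 4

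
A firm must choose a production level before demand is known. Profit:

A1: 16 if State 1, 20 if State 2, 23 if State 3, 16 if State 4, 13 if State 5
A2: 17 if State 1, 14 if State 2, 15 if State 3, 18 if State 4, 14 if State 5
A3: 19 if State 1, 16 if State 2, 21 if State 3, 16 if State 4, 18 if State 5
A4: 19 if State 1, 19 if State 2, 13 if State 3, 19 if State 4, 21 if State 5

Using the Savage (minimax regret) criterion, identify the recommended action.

Column bests: State 1=19, State 2=20, State 3=23, State 4=19, State 5=21.
A1 regrets: 3, 0, 0, 3, 8 → max 8
A2 regrets: 2, 6, 8, 1, 7 → max 8
A3 regrets: 0, 4, 2, 3, 3 → max 4
A4 regrets: 0, 1, 10, 0, 0 → max 10
Smallest max regret = 4 → A3.

A3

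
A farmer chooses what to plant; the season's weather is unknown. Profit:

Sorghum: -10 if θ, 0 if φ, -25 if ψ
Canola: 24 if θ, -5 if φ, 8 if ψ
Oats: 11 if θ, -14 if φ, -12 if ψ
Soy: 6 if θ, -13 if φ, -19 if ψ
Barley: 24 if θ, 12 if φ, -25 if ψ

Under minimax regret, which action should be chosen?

Column bests: θ=24, φ=12, ψ=8.
Sorghum regrets: 34, 12, 33 → max 34
Canola regrets: 0, 17, 0 → max 17
Oats regrets: 13, 26, 20 → max 26
Soy regrets: 18, 25, 27 → max 27
Barley regrets: 0, 0, 33 → max 33
Smallest max regret = 17 → Canola.

Canola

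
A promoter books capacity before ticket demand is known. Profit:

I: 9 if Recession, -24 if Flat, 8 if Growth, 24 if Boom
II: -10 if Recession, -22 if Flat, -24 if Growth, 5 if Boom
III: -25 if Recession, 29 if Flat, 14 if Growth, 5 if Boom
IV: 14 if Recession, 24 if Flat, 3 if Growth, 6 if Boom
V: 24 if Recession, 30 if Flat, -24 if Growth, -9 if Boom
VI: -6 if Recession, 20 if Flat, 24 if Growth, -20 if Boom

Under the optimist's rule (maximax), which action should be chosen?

Row maxima: I=24, II=5, III=29, IV=24, V=30, VI=24
Best best-case = 30 → V.

V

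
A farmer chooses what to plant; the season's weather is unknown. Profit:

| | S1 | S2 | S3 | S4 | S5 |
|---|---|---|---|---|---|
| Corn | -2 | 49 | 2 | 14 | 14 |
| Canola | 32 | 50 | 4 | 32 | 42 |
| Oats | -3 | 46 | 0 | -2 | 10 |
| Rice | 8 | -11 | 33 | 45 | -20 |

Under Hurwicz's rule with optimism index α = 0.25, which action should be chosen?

Canola

Corn: 0.25·49 + 0.75·(-2) = 10.75
Canola: 0.25·50 + 0.75·4 = 15.5
Oats: 0.25·46 + 0.75·(-3) = 9.25
Rice: 0.25·45 + 0.75·(-20) = -3.75
Highest Hurwicz score = 15.5 → Canola.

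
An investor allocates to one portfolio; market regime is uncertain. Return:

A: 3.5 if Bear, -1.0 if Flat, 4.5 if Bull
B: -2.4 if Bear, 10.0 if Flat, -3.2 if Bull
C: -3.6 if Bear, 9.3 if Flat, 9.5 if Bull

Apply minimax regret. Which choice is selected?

C

Column bests: Bear=3.5, Flat=10.0, Bull=9.5.
A regrets: 0.0, 11.0, 5.0 → max 11.0
B regrets: 5.9, 0.0, 12.7 → max 12.7
C regrets: 7.1, 0.7, 0.0 → max 7.1
Smallest max regret = 7.1 → C.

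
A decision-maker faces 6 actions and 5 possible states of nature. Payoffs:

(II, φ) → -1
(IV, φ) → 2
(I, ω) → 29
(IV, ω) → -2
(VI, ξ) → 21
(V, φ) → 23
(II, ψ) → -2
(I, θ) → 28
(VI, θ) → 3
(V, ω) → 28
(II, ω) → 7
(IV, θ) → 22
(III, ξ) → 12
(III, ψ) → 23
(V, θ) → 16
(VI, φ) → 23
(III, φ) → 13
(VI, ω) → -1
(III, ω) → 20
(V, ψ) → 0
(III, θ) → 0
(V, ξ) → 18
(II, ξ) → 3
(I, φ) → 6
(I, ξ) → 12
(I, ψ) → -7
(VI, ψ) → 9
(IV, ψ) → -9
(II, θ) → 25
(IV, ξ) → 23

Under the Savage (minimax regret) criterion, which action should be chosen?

V

Column bests: θ=28, φ=23, ψ=23, ω=29, ξ=23.
I regrets: 0, 17, 30, 0, 11 → max 30
II regrets: 3, 24, 25, 22, 20 → max 25
III regrets: 28, 10, 0, 9, 11 → max 28
IV regrets: 6, 21, 32, 31, 0 → max 32
V regrets: 12, 0, 23, 1, 5 → max 23
VI regrets: 25, 0, 14, 30, 2 → max 30
Smallest max regret = 23 → V.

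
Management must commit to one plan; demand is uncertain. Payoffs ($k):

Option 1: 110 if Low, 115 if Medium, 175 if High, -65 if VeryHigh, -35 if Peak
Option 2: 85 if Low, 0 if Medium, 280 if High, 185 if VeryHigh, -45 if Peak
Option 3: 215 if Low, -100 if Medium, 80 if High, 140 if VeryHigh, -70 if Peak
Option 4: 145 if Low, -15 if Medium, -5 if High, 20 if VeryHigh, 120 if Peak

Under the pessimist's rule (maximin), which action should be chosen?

Option 4

Row minima: Option 1=-65, Option 2=-45, Option 3=-100, Option 4=-15
Best worst-case = -15 → Option 4.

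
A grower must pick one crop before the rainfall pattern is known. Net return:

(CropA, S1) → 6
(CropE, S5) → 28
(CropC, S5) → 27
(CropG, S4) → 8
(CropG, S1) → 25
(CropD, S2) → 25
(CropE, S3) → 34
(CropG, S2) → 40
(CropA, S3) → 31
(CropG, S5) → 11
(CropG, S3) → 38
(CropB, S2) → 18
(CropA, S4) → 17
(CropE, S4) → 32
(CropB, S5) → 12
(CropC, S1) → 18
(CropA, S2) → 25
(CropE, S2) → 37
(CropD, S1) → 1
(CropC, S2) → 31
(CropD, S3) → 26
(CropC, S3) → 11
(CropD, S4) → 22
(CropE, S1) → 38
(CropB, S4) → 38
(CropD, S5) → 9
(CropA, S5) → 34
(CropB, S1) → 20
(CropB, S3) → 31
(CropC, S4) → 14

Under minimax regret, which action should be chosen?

Column bests: S1=38, S2=40, S3=38, S4=38, S5=34.
CropE regrets: 0, 3, 4, 6, 6 → max 6
CropB regrets: 18, 22, 7, 0, 22 → max 22
CropA regrets: 32, 15, 7, 21, 0 → max 32
CropC regrets: 20, 9, 27, 24, 7 → max 27
CropG regrets: 13, 0, 0, 30, 23 → max 30
CropD regrets: 37, 15, 12, 16, 25 → max 37
Smallest max regret = 6 → CropE.

CropE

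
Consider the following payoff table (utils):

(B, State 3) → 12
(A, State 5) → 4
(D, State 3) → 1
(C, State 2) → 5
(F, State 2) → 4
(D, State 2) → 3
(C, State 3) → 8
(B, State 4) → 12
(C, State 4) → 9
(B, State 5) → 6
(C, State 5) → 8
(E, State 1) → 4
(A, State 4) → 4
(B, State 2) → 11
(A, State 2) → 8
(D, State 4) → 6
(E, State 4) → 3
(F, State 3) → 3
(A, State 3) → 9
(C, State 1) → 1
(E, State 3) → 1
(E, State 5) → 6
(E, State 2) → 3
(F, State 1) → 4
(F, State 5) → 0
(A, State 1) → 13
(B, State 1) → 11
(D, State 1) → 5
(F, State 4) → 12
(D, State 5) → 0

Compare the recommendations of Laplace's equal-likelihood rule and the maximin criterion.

Row averages: A=7.6, B=10.4, C=6.2, D=3, E=3.4, F=4.6
Highest average = 10.4 → B.
Row minima: A=4, B=6, C=1, D=0, E=1, F=0
Best worst-case = 6 → B.

laplace → B; maximin → B (agree)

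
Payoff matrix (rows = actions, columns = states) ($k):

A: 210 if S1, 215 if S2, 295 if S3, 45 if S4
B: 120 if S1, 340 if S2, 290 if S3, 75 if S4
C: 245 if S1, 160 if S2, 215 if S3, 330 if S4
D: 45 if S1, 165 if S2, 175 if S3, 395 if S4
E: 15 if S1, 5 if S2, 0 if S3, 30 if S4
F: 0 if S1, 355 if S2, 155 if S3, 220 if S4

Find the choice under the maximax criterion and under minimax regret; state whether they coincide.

maximax → D; minimax regret → C (disagree)

Row maxima: A=295, B=340, C=330, D=395, E=30, F=355
Best best-case = 395 → D.
Column bests: S1=245, S2=355, S3=295, S4=395.
A regrets: 35, 140, 0, 350 → max 350
B regrets: 125, 15, 5, 320 → max 320
C regrets: 0, 195, 80, 65 → max 195
D regrets: 200, 190, 120, 0 → max 200
E regrets: 230, 350, 295, 365 → max 365
F regrets: 245, 0, 140, 175 → max 245
Smallest max regret = 195 → C.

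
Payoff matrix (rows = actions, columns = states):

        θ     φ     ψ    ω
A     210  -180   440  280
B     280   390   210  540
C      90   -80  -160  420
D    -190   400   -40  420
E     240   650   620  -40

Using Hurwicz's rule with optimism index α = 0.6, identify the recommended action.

B

A: 0.6·440 + 0.4·(-180) = 192
B: 0.6·540 + 0.4·210 = 408
C: 0.6·420 + 0.4·(-160) = 188
D: 0.6·420 + 0.4·(-190) = 176
E: 0.6·650 + 0.4·(-40) = 374
Highest Hurwicz score = 408 → B.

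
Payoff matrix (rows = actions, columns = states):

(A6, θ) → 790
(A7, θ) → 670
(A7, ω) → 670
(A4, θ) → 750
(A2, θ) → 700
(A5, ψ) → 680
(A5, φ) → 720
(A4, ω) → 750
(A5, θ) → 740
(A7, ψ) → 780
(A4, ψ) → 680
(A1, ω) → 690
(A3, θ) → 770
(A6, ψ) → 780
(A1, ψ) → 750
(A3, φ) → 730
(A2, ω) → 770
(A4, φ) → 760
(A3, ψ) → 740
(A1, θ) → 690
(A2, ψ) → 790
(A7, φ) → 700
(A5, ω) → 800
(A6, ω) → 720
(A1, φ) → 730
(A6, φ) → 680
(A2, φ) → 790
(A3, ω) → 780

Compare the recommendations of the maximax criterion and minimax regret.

maximax → A5; minimax regret → A3 (disagree)

Row maxima: A1=750, A2=790, A3=780, A4=760, A5=800, A6=790, A7=780
Best best-case = 800 → A5.
Column bests: θ=790, φ=790, ψ=790, ω=800.
A1 regrets: 100, 60, 40, 110 → max 110
A2 regrets: 90, 0, 0, 30 → max 90
A3 regrets: 20, 60, 50, 20 → max 60
A4 regrets: 40, 30, 110, 50 → max 110
A5 regrets: 50, 70, 110, 0 → max 110
A6 regrets: 0, 110, 10, 80 → max 110
A7 regrets: 120, 90, 10, 130 → max 130
Smallest max regret = 60 → A3.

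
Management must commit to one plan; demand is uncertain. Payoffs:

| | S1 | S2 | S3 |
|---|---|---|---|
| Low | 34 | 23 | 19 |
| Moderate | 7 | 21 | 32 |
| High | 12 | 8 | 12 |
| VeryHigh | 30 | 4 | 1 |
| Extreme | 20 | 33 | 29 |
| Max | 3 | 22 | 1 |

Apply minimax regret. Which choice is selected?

Column bests: S1=34, S2=33, S3=32.
Low regrets: 0, 10, 13 → max 13
Moderate regrets: 27, 12, 0 → max 27
High regrets: 22, 25, 20 → max 25
VeryHigh regrets: 4, 29, 31 → max 31
Extreme regrets: 14, 0, 3 → max 14
Max regrets: 31, 11, 31 → max 31
Smallest max regret = 13 → Low.

Low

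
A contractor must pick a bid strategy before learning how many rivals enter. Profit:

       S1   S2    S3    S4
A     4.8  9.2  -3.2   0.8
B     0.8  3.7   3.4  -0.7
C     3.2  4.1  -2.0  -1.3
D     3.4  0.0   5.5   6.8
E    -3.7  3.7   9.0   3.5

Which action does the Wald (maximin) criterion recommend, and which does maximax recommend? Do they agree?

Row minima: A=-3.2, B=-0.7, C=-2.0, D=0.0, E=-3.7
Best worst-case = 0.0 → D.
Row maxima: A=9.2, B=3.7, C=4.1, D=6.8, E=9.0
Best best-case = 9.2 → A.

maximin → D; maximax → A (disagree)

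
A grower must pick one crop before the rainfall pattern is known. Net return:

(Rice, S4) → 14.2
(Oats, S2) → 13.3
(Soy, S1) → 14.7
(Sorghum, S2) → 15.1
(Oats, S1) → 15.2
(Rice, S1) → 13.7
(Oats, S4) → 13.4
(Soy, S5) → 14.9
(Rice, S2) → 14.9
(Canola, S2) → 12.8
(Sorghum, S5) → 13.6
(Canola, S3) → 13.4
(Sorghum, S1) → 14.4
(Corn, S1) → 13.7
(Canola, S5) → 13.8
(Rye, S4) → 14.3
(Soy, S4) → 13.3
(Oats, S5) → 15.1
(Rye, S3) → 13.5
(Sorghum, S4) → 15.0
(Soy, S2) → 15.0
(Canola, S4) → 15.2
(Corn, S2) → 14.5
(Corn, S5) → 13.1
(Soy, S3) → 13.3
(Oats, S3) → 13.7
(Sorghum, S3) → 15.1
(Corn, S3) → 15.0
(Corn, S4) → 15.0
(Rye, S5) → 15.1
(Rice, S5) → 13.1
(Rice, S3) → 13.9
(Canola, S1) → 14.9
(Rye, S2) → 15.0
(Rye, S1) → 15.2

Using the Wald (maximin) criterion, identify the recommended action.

Row minima: Rye=13.5, Oats=13.3, Canola=12.8, Soy=13.3, Sorghum=13.6, Corn=13.1, Rice=13.1
Best worst-case = 13.6 → Sorghum.

Sorghum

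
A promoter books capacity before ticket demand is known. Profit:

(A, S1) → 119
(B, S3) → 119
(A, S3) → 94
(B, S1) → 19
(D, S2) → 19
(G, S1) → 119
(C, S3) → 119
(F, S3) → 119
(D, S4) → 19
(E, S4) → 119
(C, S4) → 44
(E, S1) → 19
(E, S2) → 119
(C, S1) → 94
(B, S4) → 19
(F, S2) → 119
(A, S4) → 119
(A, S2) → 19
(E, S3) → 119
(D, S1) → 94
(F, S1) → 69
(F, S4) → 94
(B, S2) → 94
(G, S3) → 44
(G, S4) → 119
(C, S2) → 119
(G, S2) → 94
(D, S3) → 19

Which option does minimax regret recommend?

F

Column bests: S1=119, S2=119, S3=119, S4=119.
A regrets: 0, 100, 25, 0 → max 100
B regrets: 100, 25, 0, 100 → max 100
C regrets: 25, 0, 0, 75 → max 75
D regrets: 25, 100, 100, 100 → max 100
E regrets: 100, 0, 0, 0 → max 100
F regrets: 50, 0, 0, 25 → max 50
G regrets: 0, 25, 75, 0 → max 75
Smallest max regret = 50 → F.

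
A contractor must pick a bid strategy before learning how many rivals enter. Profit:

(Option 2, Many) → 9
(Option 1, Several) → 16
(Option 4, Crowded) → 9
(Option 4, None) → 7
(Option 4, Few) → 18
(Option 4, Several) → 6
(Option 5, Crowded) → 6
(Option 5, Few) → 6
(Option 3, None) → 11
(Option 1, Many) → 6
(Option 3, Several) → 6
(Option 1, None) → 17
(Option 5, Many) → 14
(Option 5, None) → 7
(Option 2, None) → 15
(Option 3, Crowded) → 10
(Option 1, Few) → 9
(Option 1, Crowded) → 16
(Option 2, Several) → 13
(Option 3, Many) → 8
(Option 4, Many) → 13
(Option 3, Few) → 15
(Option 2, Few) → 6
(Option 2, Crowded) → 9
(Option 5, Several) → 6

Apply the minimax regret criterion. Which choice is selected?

Column bests: None=17, Few=18, Several=16, Many=14, Crowded=16.
Option 1 regrets: 0, 9, 0, 8, 0 → max 9
Option 2 regrets: 2, 12, 3, 5, 7 → max 12
Option 3 regrets: 6, 3, 10, 6, 6 → max 10
Option 4 regrets: 10, 0, 10, 1, 7 → max 10
Option 5 regrets: 10, 12, 10, 0, 10 → max 12
Smallest max regret = 9 → Option 1.

Option 1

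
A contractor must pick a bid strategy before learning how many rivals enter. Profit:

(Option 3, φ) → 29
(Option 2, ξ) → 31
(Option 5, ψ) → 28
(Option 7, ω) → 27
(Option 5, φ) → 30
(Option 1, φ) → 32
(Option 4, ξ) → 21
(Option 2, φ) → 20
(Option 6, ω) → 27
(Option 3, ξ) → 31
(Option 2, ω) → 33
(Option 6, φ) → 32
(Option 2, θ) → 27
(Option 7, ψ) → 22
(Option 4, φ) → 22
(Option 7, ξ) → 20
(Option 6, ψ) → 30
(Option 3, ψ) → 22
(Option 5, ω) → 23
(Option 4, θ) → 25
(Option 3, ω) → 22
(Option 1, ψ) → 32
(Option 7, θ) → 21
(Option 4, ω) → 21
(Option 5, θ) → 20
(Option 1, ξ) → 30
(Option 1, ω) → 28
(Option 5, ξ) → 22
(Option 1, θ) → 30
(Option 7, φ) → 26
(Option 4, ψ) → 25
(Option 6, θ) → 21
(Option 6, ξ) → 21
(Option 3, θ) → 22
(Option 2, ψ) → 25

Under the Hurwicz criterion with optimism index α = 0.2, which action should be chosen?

Option 1: 0.2·32 + 0.8·28 = 28.8
Option 2: 0.2·33 + 0.8·20 = 22.6
Option 3: 0.2·31 + 0.8·22 = 23.8
Option 4: 0.2·25 + 0.8·21 = 21.8
Option 5: 0.2·30 + 0.8·20 = 22
Option 6: 0.2·32 + 0.8·21 = 23.2
Option 7: 0.2·27 + 0.8·20 = 21.4
Highest Hurwicz score = 28.8 → Option 1.

Option 1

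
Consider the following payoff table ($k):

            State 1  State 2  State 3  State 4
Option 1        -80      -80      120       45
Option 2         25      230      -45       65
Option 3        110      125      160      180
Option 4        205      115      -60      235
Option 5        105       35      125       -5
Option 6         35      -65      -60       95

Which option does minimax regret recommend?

Column bests: State 1=205, State 2=230, State 3=160, State 4=235.
Option 1 regrets: 285, 310, 40, 190 → max 310
Option 2 regrets: 180, 0, 205, 170 → max 205
Option 3 regrets: 95, 105, 0, 55 → max 105
Option 4 regrets: 0, 115, 220, 0 → max 220
Option 5 regrets: 100, 195, 35, 240 → max 240
Option 6 regrets: 170, 295, 220, 140 → max 295
Smallest max regret = 105 → Option 3.

Option 3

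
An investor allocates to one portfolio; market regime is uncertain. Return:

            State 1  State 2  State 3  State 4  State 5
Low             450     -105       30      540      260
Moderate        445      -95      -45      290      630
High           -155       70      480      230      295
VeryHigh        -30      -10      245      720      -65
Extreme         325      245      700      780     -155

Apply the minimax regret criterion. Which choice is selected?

Column bests: State 1=450, State 2=245, State 3=700, State 4=780, State 5=630.
Low regrets: 0, 350, 670, 240, 370 → max 670
Moderate regrets: 5, 340, 745, 490, 0 → max 745
High regrets: 605, 175, 220, 550, 335 → max 605
VeryHigh regrets: 480, 255, 455, 60, 695 → max 695
Extreme regrets: 125, 0, 0, 0, 785 → max 785
Smallest max regret = 605 → High.

High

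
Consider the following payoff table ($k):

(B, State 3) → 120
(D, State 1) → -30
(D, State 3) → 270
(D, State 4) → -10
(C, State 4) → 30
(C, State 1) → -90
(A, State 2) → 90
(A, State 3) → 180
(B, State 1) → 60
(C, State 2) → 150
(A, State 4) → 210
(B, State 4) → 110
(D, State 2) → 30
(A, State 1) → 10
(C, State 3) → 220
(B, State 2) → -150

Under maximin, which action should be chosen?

Row minima: A=10, B=-150, C=-90, D=-30
Best worst-case = 10 → A.

A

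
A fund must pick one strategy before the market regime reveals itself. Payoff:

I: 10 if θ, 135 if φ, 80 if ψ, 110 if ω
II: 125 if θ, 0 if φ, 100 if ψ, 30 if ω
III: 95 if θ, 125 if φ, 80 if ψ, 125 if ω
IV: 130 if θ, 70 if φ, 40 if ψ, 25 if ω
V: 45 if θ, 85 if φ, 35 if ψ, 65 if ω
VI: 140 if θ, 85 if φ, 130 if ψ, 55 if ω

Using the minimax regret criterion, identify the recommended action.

Column bests: θ=140, φ=135, ψ=130, ω=125.
I regrets: 130, 0, 50, 15 → max 130
II regrets: 15, 135, 30, 95 → max 135
III regrets: 45, 10, 50, 0 → max 50
IV regrets: 10, 65, 90, 100 → max 100
V regrets: 95, 50, 95, 60 → max 95
VI regrets: 0, 50, 0, 70 → max 70
Smallest max regret = 50 → III.

III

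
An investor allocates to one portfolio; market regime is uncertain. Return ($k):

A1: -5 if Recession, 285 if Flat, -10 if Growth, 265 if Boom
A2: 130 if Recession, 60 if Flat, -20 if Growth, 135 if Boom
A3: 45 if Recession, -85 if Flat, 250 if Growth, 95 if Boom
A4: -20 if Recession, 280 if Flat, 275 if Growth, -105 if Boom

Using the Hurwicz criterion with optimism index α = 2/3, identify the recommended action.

A1

A1: 2/3·285 + 1/3·(-10) = 560/3
A2: 2/3·135 + 1/3·(-20) = 250/3
A3: 2/3·250 + 1/3·(-85) = 415/3
A4: 2/3·280 + 1/3·(-105) = 455/3
Highest Hurwicz score = 560/3 → A1.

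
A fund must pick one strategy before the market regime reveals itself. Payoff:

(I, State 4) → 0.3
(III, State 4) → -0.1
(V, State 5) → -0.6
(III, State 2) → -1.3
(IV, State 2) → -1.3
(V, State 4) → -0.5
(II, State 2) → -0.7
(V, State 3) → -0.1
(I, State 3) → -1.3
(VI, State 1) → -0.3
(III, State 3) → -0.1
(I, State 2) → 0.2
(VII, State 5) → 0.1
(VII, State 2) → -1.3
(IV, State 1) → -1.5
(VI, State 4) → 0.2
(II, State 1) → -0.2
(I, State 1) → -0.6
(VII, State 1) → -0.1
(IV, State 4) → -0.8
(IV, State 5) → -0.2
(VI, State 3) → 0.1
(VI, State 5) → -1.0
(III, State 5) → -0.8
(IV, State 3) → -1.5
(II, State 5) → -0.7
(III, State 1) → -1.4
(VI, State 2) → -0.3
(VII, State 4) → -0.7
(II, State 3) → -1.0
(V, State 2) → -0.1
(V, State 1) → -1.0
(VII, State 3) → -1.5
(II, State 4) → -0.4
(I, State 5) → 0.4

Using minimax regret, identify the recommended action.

Column bests: State 1=-0.1, State 2=0.2, State 3=0.1, State 4=0.3, State 5=0.4.
I regrets: 0.5, 0.0, 1.4, 0.0, 0.0 → max 1.4
II regrets: 0.1, 0.9, 1.1, 0.7, 1.1 → max 1.1
III regrets: 1.3, 1.5, 0.2, 0.4, 1.2 → max 1.5
IV regrets: 1.4, 1.5, 1.6, 1.1, 0.6 → max 1.6
V regrets: 0.9, 0.3, 0.2, 0.8, 1.0 → max 1.0
VI regrets: 0.2, 0.5, 0.0, 0.1, 1.4 → max 1.4
VII regrets: 0.0, 1.5, 1.6, 1.0, 0.3 → max 1.6
Smallest max regret = 1.0 → V.

V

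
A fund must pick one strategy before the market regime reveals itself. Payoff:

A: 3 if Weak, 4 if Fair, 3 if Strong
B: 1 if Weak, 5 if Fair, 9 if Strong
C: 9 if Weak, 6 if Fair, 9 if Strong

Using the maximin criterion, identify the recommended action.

Row minima: A=3, B=1, C=6
Best worst-case = 6 → C.

C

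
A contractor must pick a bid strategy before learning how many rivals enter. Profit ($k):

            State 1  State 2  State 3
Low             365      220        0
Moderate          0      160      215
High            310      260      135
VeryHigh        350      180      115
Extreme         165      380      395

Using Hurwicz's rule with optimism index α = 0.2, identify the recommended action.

Extreme

Low: 0.2·365 + 0.8·0 = 73
Moderate: 0.2·215 + 0.8·0 = 43
High: 0.2·310 + 0.8·135 = 170
VeryHigh: 0.2·350 + 0.8·115 = 162
Extreme: 0.2·395 + 0.8·165 = 211
Highest Hurwicz score = 211 → Extreme.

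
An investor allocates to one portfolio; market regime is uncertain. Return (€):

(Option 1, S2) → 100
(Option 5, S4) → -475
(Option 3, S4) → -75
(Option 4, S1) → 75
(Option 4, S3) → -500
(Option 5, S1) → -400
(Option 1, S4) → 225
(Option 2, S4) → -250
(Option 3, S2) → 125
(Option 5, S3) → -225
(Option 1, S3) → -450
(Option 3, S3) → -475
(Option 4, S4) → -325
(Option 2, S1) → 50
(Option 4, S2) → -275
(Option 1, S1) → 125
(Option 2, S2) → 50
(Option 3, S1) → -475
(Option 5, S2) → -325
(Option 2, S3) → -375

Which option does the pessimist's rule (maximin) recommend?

Row minima: Option 1=-450, Option 2=-375, Option 3=-475, Option 4=-500, Option 5=-475
Best worst-case = -375 → Option 2.

Option 2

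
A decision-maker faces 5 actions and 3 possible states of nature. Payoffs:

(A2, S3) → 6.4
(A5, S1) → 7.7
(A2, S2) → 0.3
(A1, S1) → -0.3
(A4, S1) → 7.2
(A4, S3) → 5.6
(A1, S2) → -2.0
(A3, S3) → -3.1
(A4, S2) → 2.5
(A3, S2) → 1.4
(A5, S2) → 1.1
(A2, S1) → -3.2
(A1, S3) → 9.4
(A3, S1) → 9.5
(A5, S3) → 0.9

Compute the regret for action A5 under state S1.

Best payoff under S1 is 9.5.
Regret = 9.5 − 7.7 = 1.8.

1.8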